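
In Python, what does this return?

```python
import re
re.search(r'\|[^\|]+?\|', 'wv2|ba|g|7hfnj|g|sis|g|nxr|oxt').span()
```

(3, 7)

The match spans [3:7] → '|ba|'.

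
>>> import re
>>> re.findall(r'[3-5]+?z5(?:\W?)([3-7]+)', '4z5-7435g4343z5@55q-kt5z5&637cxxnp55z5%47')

['7435', '55', '637', '47']

The pattern matches one or more of a character in [3-5] (lazy), then the literal 'z5'; then optionally a non-word character (non-capturing group); then one or more of a character in [3-7] (captured).
Scanning left to right: at [0:8] match '4z5-7435', group 1 = '7435'; at [9:18] match '4343z5@55', group 1 = '55'; at [22:29] match '5z5&637', group 1 = '637'; at [34:41] match '55z5%47', group 1 = '47'.
One capturing group, so `findall` returns just the captured substring from each match — 4 in all.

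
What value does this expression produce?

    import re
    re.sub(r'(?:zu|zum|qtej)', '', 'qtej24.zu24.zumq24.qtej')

'24.24.mq24.'

`|` is ordered: at each position the engine commits to the first alternative that works.
Every occurrence is swapped for ''.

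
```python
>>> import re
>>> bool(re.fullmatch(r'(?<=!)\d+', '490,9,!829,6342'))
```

`fullmatch` succeeds only if the pattern covers the string from start to end.
Here the string isn't matched end-to-end, so the call returns None, and `bool(None)` is False.

False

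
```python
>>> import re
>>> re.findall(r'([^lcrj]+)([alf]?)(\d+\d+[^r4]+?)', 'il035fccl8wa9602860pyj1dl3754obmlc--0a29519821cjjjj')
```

[('i', 'l', '035f'), ('8wa96028', '', '60p'), ('1d', 'l', '3754o'), ('--0a295198', '', '21c')]

Pattern: one or more of any character except [lcrj] (captured); then optionally one of [alf] (captured); then one or more of a digit, then one or more of a digit, then one or more of any character except [r4] (lazy) (captured).
With the lazy modifier that quantifier settles for the fewest repetitions that let the rest of the pattern succeed (the atoms after it are unaffected and can still be greedy).
Scanning left to right: at [0:6] match 'il035f', groups = ('i', 'l', '035f'); at [9:20] match '8wa9602860p', groups = ('8wa96028', '', '60p'); at [22:30] match '1dl3754o', groups = ('1d', 'l', '3754o'); at [34:47] match '--0a29519821c', groups = ('--0a295198', '', '21c').
`findall` packs the 3 group values into a tuple for every match.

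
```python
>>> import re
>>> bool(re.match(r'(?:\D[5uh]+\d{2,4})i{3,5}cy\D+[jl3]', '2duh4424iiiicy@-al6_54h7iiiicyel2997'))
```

False

Pattern: a non-digit, then one or more of one of [5uh], then 2 to 4 of a digit (non-capturing group); then 3 to 5 of the literal 'i', then the literal 'cy', then one or more of a non-digit; then one of [jl3].
`re.match` only tries the pattern at the start of the string.
Here the pattern fails at index 0, so the call returns None, and `bool(None)` is False.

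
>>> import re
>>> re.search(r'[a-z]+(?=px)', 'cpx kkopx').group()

The positive lookaround only admits positions where the adjacent text matches; those characters stay outside the span.
Unlike `match`, `search` isn't anchored — it looks for the pattern anywhere in the string.
The match spans [0:1] → 'c'.

'c'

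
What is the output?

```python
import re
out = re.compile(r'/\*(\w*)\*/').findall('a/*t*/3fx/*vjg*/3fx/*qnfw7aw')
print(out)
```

Because there's exactly one group, `findall` drops the full match and keeps group 1 from each hit.

['t', 'vjg']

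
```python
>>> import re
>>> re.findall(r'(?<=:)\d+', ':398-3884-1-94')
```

['398']

Lookahead/lookbehind check context without consuming it, so the matched span excludes the asserted characters.
Matches: at [1:4] → '398'.
With no groups in the pattern, `findall` gives back each whole match — 1 here.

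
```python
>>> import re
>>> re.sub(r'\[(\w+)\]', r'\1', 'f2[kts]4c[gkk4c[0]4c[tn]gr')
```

Matches: at [2:7] → '[kts]'; at [15:18] → '[0]'; at [20:24] → '[tn]'.
Each match is replaced using the text its own group 1 captured.

'f2kts4c[gkk4c04ctngr'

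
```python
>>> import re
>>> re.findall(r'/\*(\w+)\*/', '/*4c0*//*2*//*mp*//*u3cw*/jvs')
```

One capturing group, so `findall` returns just the captured substring from each match — 4 in all.

['4c0', '2', 'mp', 'u3cw']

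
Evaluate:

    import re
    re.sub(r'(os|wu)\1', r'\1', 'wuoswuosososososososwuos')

A backreference is literal: `\1` must see the identical characters the first group matched.
Matches: at [6:10] → 'osos'; at [10:14] → 'osos'; at [14:18] → 'osos'.
`\1` in the replacement pulls in group 1's text for each match.

'wuoswuososososwuos'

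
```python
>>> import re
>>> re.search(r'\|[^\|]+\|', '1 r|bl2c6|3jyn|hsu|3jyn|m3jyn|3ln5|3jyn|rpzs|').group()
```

Unlike `match`, `search` isn't anchored — it looks for the pattern anywhere in the string.
The match spans [3:10] → '|bl2c6|'.

'|bl2c6|'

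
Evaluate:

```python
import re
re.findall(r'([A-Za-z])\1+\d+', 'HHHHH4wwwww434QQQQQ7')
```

`\1` has to match the exact text group 1 already captured.
Scanning left to right: at [0:6] match 'HHHHH4', group 1 = 'H'; at [6:14] match 'wwwww434', group 1 = 'w'; at [14:20] match 'QQQQQ7', group 1 = 'Q'.
With a single group, `findall` returns only what that group captured — 3 items.

['H', 'w', 'Q']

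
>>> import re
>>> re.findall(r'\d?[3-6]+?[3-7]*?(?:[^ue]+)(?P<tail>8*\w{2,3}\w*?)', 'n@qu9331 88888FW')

['FW']

The pattern matches optionally a digit, then one or more of a character in [3-6] (lazy), then zero or more of a character in [3-7] (lazy); then one or more of any character except [ue] (non-capturing group); then zero or more of a literal '8', then 2 to 3 of a word character, then zero or more of a word character (lazy) (captured as 'tail').
Walking the string: at [4:16] match '9331 88888FW', group 1 = 'FW'.
`findall` collects group 1 from the one match (1 total).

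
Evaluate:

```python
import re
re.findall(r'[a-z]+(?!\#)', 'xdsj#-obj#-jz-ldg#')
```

The negative lookahead/lookbehind blocks any match where the forbidden context is present.
Walking the string: at [0:3] → 'xds'; at [6:8] → 'ob'; at [11:13] → 'jz'; at [14:16] → 'ld'.
`findall` yields the raw match text (4 of them) because the pattern has no groups.

['xds', 'ob', 'jz', 'ld']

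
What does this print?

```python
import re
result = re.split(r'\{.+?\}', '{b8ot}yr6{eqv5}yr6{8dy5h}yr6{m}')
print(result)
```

['', 'yr6', 'yr6', 'yr6', '']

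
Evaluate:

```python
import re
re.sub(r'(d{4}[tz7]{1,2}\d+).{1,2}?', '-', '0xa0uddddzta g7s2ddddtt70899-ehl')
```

This matches exactly 4 of a literal 'd', then 1 to 2 of one of [tz7], then one or more of a digit (captured); then 1 to 2 of any character (lazy).
Every occurrence is swapped for '-'.

'0xa0uddddzta g7s2-ehl'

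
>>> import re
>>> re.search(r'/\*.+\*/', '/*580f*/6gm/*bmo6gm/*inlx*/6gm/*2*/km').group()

'/*580f*/6gm/*bmo6gm/*inlx*/6gm/*2*/'

Unlike `match`, `search` isn't anchored — it looks for the pattern anywhere in the string.
The match spans [0:35] → '/*580f*/6gm/*bmo6gm/*inlx*/6gm/*2*/'.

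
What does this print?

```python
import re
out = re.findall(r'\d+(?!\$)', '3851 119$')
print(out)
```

['3851', '11']

The negative lookahead/lookbehind blocks any match where the forbidden context is present.
Scanning left to right: at [0:4] → '3851'; at [5:7] → '11'.
No capturing groups, so `findall` returns the 2 full match strings.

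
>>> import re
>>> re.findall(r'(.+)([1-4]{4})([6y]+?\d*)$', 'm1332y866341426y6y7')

`findall` packs the 3 group values into a tuple for every match.

[('m1332y8663', '4142', '6y6y7')]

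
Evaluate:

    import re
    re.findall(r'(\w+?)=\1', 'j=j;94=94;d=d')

['j', '94', 'd']

`\1` is not a pattern — it's the concrete string captured by group 1, re-applied verbatim.
Because there's exactly one group, `findall` drops the full match and keeps group 1 from each hit.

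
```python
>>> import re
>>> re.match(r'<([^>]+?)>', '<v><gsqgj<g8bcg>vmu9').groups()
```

The match spans [0:3] → '<v>'.
Captured: group 1 = 'v'.

('v',)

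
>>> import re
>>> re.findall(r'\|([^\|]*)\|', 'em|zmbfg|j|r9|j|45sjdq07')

['zmbfg', 'r9']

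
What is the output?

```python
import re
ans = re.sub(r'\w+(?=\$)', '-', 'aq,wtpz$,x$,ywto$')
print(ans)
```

aq,-$,-$,-$

Lookahead/lookbehind check context without consuming it, so the matched span excludes the asserted characters.
Each match is replaced by '-'.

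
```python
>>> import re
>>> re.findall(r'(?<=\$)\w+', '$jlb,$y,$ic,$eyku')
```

Because the assertion is zero-width, the text it checks is not consumed and won't appear in the result.
No capturing groups, so `findall` returns the 4 full match strings.

['jlb', 'y', 'ic', 'eyku']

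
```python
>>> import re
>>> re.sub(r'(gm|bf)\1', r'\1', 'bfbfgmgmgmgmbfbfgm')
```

'bfgmgmbfgm'

A backreference is literal: `\1` must see the identical characters the first group matched.
Matches: at [0:4] → 'bfbf'; at [4:8] → 'gmgm'; at [8:12] → 'gmgm'; at [12:16] → 'bfbf'.
`\1` in the replacement pulls in group 1's text for each match.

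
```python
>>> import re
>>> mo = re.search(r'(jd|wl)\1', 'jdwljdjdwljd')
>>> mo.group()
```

A backreference is literal: `\1` must see the identical characters the first group matched.
`re.search` scans for the first position where the pattern succeeds.
The match spans [4:8] → 'jdjd'.
Captured: group 1 = 'jd'.

'jdjd'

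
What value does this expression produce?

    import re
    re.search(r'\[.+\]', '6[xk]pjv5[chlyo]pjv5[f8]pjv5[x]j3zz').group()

'[xk]pjv5[chlyo]pjv5[f8]pjv5[x]'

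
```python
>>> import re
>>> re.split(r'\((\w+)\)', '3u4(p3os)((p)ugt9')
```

['3u4', 'p3os', '(', 'p', 'ugt9']

Matches to split on: at [3:9] → '(p3os)'; at [10:13] → '(p)'.
With a capturing group present, the delimiter's captured portion is kept in the result list.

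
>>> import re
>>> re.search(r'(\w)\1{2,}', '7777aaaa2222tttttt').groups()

('7',)

The match spans [0:4] → '7777'.
Captured: group 1 = '7'.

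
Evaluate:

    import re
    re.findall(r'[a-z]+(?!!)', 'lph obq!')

['lph', 'ob']

The negative lookahead/lookbehind blocks any match where the forbidden context is present.
Matches: at [0:3] → 'lph'; at [4:6] → 'ob'.
`findall` yields the raw match text (2 of them) because the pattern has no groups.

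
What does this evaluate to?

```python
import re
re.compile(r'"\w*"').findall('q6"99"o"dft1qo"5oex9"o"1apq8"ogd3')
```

['"99"', '"dft1qo"', '"o"']

Matches: at [2:6] → '"99"'; at [7:15] → '"dft1qo"'; at [20:23] → '"o"'.
With no groups in the pattern, `findall` gives back each whole match — 3 here.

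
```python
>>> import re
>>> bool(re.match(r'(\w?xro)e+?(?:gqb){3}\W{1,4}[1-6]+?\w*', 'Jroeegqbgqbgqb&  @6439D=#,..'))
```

This matches optionally a word character, then the literal 'xro' (captured); then one or more of the literal 'e' (lazy), then the literal 'gqb' repeated 3 times, then 1 to 4 of a non-word character; then one or more of a character in [1-6] (lazy), then zero or more of a word character.
`re.match` won't scan ahead — the pattern has to work from the very first character.
Here position 0 doesn't satisfy it, so the call returns None, and `bool(None)` is False.

False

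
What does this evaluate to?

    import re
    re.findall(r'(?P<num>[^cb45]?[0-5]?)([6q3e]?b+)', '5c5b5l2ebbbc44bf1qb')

The pattern matches optionally any character except [cb45], then optionally a character in [0-5] (captured as 'num'); then optionally one of [6q3e], then one or more of the literal 'b' (captured).
Walking the string: at [2:4] match '5b', groups = ('5', 'b'); at [5:11] match 'l2ebbb', groups = ('l2', 'ebbb'); at [13:15] match '4b', groups = ('4', 'b'); at [15:19] match 'f1qb', groups = ('f1', 'qb').
`findall` packs the 2 group values into a tuple for every match.

[('5', 'b'), ('l2', 'ebbb'), ('4', 'b'), ('f1', 'qb')]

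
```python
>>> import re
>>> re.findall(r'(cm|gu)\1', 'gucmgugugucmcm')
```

The backreference `\1` re-matches whatever the first group consumed, character for character.
One capturing group, so `findall` returns just the captured substring from each match — 2 in all.

['gu', 'cm']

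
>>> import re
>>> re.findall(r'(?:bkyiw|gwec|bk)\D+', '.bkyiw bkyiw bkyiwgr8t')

['bkyiw bkyiw bkyiwgr']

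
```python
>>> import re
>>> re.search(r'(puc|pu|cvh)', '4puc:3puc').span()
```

Alternation isn't longest-match — the leftmost alternative that fits at this position is chosen.
`search` walks the string left to right and returns the first match it finds.
The match spans [1:4] → 'puc'.
Captured: group 1 = 'puc'.

(1, 4)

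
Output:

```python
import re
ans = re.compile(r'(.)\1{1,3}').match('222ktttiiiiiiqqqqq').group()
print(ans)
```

222

`re.match` won't scan ahead — the pattern has to work from the very first character.
The match spans [0:3] → '222'.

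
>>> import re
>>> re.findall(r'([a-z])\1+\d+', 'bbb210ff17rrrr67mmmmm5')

`\1` is not a pattern — it's the concrete string captured by group 1, re-applied verbatim.
With a single group, `findall` returns only what that group captured — 4 items.

['b', 'f', 'r', 'm']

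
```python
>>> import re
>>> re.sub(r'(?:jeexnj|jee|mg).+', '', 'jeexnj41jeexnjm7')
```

''

Matches: at [0:16] → 'jeexnj41jeexnjm7'.
Every occurrence is swapped for ''.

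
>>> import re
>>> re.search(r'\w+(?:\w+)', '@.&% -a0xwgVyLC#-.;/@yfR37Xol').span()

(6, 15)

This matches one or more of a word character; then one or more of a word character (non-capturing group).
`search` walks the string left to right and returns the first match it finds.
The match spans [6:15] → 'a0xwgVyLC'.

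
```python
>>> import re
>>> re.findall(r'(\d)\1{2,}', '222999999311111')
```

After group 1 captures some text, `\1` only succeeds where that same text appears again.
One capturing group, so `findall` returns just the captured substring from each match — 3 in all.

['2', '9', '1']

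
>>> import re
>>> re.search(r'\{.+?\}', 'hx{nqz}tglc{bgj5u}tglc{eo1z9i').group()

'{nqz}'

The `?` after the quantifier makes it lazy — it takes as little as possible before letting the rest of the pattern try.
The match spans [2:7] → '{nqz}'.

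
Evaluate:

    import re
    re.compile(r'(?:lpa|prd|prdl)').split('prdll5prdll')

['', 'll5', 'll']

`|` is ordered: at each position the engine commits to the first alternative that works.
Matches to split on: at [0:3] → 'prd'; at [6:9] → 'prd'.
The string is cut at each match, leaving 3 pieces.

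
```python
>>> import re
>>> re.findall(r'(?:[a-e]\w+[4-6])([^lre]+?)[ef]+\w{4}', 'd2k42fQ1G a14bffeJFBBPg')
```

['2fQ1G a14b']

Pattern: a character in [a-e], then one or more of a word character, then a character in [4-6] (non-capturing group); then one or more of any character except [lre] (lazy) (captured); then one or more of one of [ef], then exactly 4 of a word character.
Lazy quantifiers expand one character at a time until the remainder of the pattern can match.
Walking the string: at [0:21] match 'd2k42fQ1G a14bffeJFBB', group 1 = '2fQ1G a14b'.
`findall` collects group 1 from the one match (1 total).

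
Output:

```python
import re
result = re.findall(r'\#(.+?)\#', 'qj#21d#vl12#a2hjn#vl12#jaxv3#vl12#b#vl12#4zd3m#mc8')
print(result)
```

['21d', 'a2hjn', 'jaxv3', 'b', '4zd3m']

A non-greedy quantifier consumes as few characters as it can — just enough that the remainder of the pattern still matches from where it stops; whatever follows it matches normally.
Scanning left to right: at [2:7] match '#21d#', group 1 = '21d'; at [11:18] match '#a2hjn#', group 1 = 'a2hjn'; at [22:29] match '#jaxv3#', group 1 = 'jaxv3'; at [33:36] match '#b#', group 1 = 'b'; at [40:47] match '#4zd3m#', group 1 = '4zd3m'.
Because there's exactly one group, `findall` drops the full match and keeps group 1 from each hit.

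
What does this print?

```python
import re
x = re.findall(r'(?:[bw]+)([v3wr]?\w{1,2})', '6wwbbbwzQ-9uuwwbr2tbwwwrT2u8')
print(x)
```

One capturing group, so `findall` returns just the captured substring from each match — 3 in all.

['zQ', 'r2t', 'rT2']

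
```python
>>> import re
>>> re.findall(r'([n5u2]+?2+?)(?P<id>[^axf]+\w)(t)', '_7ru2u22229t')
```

[('u2', 'u22229', 't')]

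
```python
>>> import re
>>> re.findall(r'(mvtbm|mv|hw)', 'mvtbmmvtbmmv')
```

['mvtbm', 'mvtbm', 'mv']

Alternation tries branches left to right and keeps the first one that lets the overall match succeed at that position.
Matches: at [0:5] match 'mvtbm', group 1 = 'mvtbm'; at [5:10] match 'mvtbm', group 1 = 'mvtbm'; at [10:12] match 'mv', group 1 = 'mv'.
`findall` collects group 1 from each match (3 total).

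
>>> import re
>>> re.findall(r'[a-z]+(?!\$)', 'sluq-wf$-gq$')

['sluq', 'w', 'g']

Because the assertion is negative and zero-width, positions next to the forbidden text are skipped.
Walking the string: at [0:4] → 'sluq'; at [5:6] → 'w'; at [9:10] → 'g'.
With no groups in the pattern, `findall` gives back each whole match — 3 here.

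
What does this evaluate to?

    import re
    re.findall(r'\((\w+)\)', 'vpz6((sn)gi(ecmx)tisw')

Because there's exactly one group, `findall` drops the full match and keeps group 1 from each hit.

['sn', 'ecmx']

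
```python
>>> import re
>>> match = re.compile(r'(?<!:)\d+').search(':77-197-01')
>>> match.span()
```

The negative lookahead/lookbehind blocks any match where the forbidden context is present.
`re.search` scans for the first position where the pattern succeeds.
The match spans [2:3] → '7'.

(2, 3)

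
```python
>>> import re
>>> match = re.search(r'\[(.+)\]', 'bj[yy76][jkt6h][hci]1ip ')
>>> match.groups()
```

('yy76][jkt6h][hci',)

The match spans [2:20] → '[yy76][jkt6h][hci]'.
Captured: group 1 = 'yy76][jkt6h][hci'.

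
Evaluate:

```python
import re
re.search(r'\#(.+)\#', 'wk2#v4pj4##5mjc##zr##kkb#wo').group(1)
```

The match spans [3:25] → '#v4pj4##5mjc##zr##kkb#'.
Captured: group 1 = 'v4pj4##5mjc##zr##kkb'.

'v4pj4##5mjc##zr##kkb'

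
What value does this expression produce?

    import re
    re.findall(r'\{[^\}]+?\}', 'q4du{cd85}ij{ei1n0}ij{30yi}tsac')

['{cd85}', '{ei1n0}', '{30yi}']

Since nothing is captured, `findall` lists the 3 matched substrings directly.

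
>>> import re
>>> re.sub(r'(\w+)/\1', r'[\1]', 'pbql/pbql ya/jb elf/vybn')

After group 1 captures some text, `\1` only succeeds where that same text appears again.
Matches: at [0:9] → 'pbql/pbql'.
The replacement refers to a captured group, so each match is rewritten using its own captured text.

'[pbql] ya/jb elf/vybn'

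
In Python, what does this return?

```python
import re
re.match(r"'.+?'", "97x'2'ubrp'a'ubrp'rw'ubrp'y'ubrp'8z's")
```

None

`match` is anchored at position 0; if the pattern doesn't fit there, it returns None.
Here the pattern fails at index 0, so the call returns None.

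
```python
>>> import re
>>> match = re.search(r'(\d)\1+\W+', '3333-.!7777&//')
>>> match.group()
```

'3333-.!'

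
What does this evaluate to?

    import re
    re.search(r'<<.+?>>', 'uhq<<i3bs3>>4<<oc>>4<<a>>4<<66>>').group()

With the lazy modifier that quantifier settles for the fewest repetitions that let the rest of the pattern succeed (the atoms after it are unaffected and can still be greedy).
The match spans [3:12] → '<<i3bs3>>'.

'<<i3bs3>>'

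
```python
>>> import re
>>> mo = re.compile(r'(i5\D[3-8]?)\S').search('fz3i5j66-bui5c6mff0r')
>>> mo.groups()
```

This matches the literal 'i5', then a non-digit, then optionally a character in [3-8] (captured); then a non-whitespace character.
Unlike `match`, `search` isn't anchored — it looks for the pattern anywhere in the string.
The match spans [3:8] → 'i5j66'.
Captured: group 1 = 'i5j6'.

('i5j6',)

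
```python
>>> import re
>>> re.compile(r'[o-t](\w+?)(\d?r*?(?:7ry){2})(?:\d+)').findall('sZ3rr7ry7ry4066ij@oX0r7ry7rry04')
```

Pattern: a character in [o-t]; then one or more of a word character (lazy) (captured); then optionally a digit, then zero or more of the literal 'r' (lazy), then the literal '7ry' repeated 2 times (captured); then one or more of a digit (non-capturing group).
A `+?`/`*?`/`{m,n}?` starts at its minimum and grows only as far as needed for what follows to match.
Walking the string: at [0:15] match 'sZ3rr7ry7ry4066', groups = ('Z', '3rr7ry7ry').
Multiple groups make `findall` return tuples — one 2-tuple for the one match.

[('Z', '3rr7ry7ry')]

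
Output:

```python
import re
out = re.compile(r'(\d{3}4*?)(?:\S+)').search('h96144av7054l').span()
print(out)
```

(1, 13)

The match spans [1:13] → '96144av7054l'.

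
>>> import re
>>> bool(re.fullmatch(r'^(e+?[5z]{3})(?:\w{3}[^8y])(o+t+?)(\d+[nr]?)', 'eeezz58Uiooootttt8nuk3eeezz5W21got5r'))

False

The pattern matches anchored at the start of the string; then one or more of a literal 'e' (lazy), then exactly 3 of one of [5z] (captured); then exactly 3 of a word character, then any character except [8y] (non-capturing group); then one or more of a literal 'o', then one or more of the literal 't' (lazy) (captured); then one or more of a digit, then optionally one of [nr] (captured).
`re.fullmatch` requires the pattern to consume the entire string.
Here the pattern can't cover the whole string, so the call returns None, and `bool(None)` is False.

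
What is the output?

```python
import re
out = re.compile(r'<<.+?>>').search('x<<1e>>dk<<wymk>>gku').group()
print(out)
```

<<1e>>

A non-greedy quantifier consumes as few characters as it can — just enough that the remainder of the pattern still matches from where it stops; whatever follows it matches normally.
`re.search` tries every starting position until one works.
The match spans [1:7] → '<<1e>>'.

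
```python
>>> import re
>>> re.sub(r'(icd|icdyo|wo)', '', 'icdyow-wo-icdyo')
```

`|` is ordered: at each position the engine commits to the first alternative that works.
Matches: at [0:3] → 'icd'; at [7:9] → 'wo'; at [10:13] → 'icd'.
`sub` substitutes '' at each match site.

'yow--yo'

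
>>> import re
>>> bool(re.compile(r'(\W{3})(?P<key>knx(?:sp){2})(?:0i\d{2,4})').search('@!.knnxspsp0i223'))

The pattern matches exactly 3 of a non-word character (captured); then the literal 'knx', then the literal 'sp' repeated 2 times (captured as 'key'); then the literal '0i', then 2 to 4 of a digit (non-capturing group).
`re.search` scans for the first position where the pattern succeeds.
Here the pattern never matches, so the call returns None, and `bool(None)` is False.

False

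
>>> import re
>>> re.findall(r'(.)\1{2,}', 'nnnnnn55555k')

['n', '5']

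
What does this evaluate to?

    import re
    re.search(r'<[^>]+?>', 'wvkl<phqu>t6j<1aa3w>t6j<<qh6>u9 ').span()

(4, 10)

`re.search` tries every starting position until one works.
The match spans [4:10] → '<phqu>'.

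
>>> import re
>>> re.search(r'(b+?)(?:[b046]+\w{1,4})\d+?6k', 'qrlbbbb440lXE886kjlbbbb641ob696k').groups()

The pattern matches one or more of a literal 'b' (lazy) (captured); then one or more of one of [b046], then 1 to 4 of a word character (non-capturing group); then one or more of a digit (lazy), then the literal '6k'.
Unlike `match`, `search` isn't anchored — it looks for the pattern anywhere in the string.
The match spans [3:17] → 'bbbb440lXE886k'.
Captured: group 1 = 'b'.

('b',)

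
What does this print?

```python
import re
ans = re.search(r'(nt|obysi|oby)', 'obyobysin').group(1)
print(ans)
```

oby

The match spans [0:3] → 'oby'.
Captured: group 1 = 'oby'.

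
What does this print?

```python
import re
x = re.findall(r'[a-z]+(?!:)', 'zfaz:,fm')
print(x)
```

['zfa', 'fm']

A negative assertion filters positions out without eating any characters.
No capturing groups, so `findall` returns the 2 full match strings.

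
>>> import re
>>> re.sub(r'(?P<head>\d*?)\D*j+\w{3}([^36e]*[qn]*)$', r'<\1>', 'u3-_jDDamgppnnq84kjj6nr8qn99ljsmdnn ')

'u3-_jDDamgppnnq<84>'

This matches zero or more of a digit (lazy) (captured as 'head'); then zero or more of a non-digit, then one or more of the literal 'j', then exactly 3 of a word character; then zero or more of any character except [36e], then zero or more of one of [qn] (captured); then anchored at the end.
Matches: at [15:36] → '84kjj6nr8qn99ljsmdnn '.
The replacement refers to a captured group, so each match is rewritten using its own captured text.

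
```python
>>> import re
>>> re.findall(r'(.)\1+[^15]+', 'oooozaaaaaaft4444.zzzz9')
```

After group 1 captures some text, `\1` only succeeds where that same text appears again.
Walking the string: at [0:23] match 'oooozaaaaaaft4444.zzzz9', group 1 = 'o'.
`findall` collects group 1 from the one match (1 total).

['o']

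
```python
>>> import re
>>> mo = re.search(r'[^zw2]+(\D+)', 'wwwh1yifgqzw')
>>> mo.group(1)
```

The pattern matches one or more of any character except [zw2]; then one or more of a non-digit (captured).
`re.search` scans for the first position where the pattern succeeds.
The match spans [3:12] → 'h1yifgqzw'.
Captured: group 1 = 'zw'.

'zw'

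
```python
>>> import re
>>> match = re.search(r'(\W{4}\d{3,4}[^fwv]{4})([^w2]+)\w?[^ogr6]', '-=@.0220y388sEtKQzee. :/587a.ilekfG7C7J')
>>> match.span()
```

Pattern: exactly 4 of a non-word character, then 3 to 4 of a digit, then exactly 4 of any character except [fwv] (captured); then one or more of any character except [w2] (captured); then optionally a word character, then any character except [ogr6].
`re.search` scans for the first position where the pattern succeeds.
The match spans [0:39] → '-=@.0220y388sEtKQzee. :/587a.ilekfG7C7J'.
Captured: group 1 = '-=@.0220y388', group 2 = 'sEtKQzee. :/587a.ilekfG7C7'.

(0, 39)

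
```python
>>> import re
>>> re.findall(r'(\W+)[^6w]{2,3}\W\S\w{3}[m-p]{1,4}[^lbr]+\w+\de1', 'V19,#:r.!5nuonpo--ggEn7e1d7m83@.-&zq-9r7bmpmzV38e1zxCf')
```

Pattern: one or more of a non-word character (captured); then 2 to 3 of any character except [6w], then a non-word character, then a non-whitespace character; then exactly 3 of a word character, then 1 to 4 of a character in [m-p], then one or more of any character except [lbr]; then one or more of a word character, then a digit, then the literal 'e1'.
Scanning left to right: at [3:50] match ',#:r.!5nuonpo--ggEn7e1d7m83@.-&zq-9r7bmpmzV38e1', group 1 = ',#:'.
With a single group, `findall` returns only what that group captured — 1 item.

[',#:']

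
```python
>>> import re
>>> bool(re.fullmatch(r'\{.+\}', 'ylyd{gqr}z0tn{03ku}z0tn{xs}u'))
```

False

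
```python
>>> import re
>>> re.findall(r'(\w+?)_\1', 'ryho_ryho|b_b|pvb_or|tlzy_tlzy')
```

['ryho', 'b', 'tlzy']

The backreference `\1` re-matches whatever the first group consumed, character for character.
Scanning left to right: at [0:9] match 'ryho_ryho', group 1 = 'ryho'; at [10:13] match 'b_b', group 1 = 'b'; at [21:30] match 'tlzy_tlzy', group 1 = 'tlzy'.
One capturing group, so `findall` returns just the captured substring from each match — 3 in all.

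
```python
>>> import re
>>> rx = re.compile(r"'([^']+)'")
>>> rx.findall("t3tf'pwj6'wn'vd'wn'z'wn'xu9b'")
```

['pwj6', 'vd', 'z', 'xu9b']

Scanning left to right: at [4:10] match "'pwj6'", group 1 = 'pwj6'; at [12:16] match "'vd'", group 1 = 'vd'; at [18:21] match "'z'", group 1 = 'z'; at [23:29] match "'xu9b'", group 1 = 'xu9b'.
Because there's exactly one group, `findall` drops the full match and keeps group 1 from each hit.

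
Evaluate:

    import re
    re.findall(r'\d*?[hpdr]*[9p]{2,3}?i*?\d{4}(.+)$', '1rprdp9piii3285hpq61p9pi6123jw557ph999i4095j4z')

With a single group, `findall` returns only what that group captured — 1 item.

['hpq61p9pi6123jw557ph999i4095j4z']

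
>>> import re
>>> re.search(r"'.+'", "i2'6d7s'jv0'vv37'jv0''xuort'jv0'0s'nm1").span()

(2, 35)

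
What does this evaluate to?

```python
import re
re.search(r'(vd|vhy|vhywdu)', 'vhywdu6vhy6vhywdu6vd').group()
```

'vhy'

`|` is ordered: at each position the engine commits to the first alternative that works.
Unlike `match`, `search` isn't anchored — it looks for the pattern anywhere in the string.
The match spans [0:3] → 'vhy'.
Captured: group 1 = 'vhy'.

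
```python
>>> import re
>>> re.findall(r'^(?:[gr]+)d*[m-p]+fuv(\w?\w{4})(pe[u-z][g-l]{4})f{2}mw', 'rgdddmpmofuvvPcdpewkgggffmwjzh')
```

[('vPcd', 'pewkggg')]

2 groups means the one result is a tuple of 2 captured strings — 1 here.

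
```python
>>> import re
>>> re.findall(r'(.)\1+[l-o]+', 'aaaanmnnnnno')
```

['a']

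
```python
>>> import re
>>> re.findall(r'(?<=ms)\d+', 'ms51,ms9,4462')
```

Lookahead/lookbehind check context without consuming it, so the matched span excludes the asserted characters.
Since nothing is captured, `findall` lists the 2 matched substrings directly.

['51', '9']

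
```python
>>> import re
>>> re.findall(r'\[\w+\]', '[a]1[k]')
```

Since nothing is captured, `findall` lists the 2 matched substrings directly.

['[a]', '[k]']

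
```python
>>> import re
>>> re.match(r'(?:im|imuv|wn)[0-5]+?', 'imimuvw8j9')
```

None

With `match`, the pattern is implicitly anchored at the beginning.
Here position 0 doesn't satisfy it, so the call returns None.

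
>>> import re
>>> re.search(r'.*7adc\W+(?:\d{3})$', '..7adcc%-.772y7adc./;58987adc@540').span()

(0, 33)

Pattern: zero or more of any character, then the literal '7a'; then the literal 'dc', then one or more of a non-word character; then exactly 3 of a digit (non-capturing group); then anchored at the end.
`re.search` tries every starting position until one works.
The match spans [0:33] → '..7adcc%-.772y7adc./;58987adc@540'.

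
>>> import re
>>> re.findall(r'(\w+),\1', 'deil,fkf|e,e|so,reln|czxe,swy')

['e']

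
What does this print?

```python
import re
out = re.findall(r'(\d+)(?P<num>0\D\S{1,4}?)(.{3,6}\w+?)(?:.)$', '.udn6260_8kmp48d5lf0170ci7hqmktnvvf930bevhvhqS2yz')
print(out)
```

[('626', '0_8', 'kmp48d5lf0170ci7hqmktnvvf930bevhvhqS2y')]

The pattern matches one or more of a digit (captured); then a literal '0', then a non-digit, then 1 to 4 of a non-whitespace character (lazy) (captured as 'num'); then 3 to 6 of any character, then one or more of a word character (lazy) (captured); then any character (non-capturing group); then anchored at the end.
Because the quantifier is non-greedy, it stops expanding at the earliest point where the rest of the pattern can succeed.
Matches: at [4:49] match '6260_8kmp48d5lf0170ci7hqmktnvvf930bevhvhqS2yz', groups = ('626', '0_8', 'kmp48d5lf0170ci7hqmktnvvf930bevhvhqS2y').
With 3 capturing groups, `findall` returns a 3-tuple per match.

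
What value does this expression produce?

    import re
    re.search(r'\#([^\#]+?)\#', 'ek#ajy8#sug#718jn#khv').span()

(2, 8)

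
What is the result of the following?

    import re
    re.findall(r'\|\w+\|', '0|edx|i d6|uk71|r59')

['|edx|', '|uk71|']

No capturing groups, so `findall` returns the 2 full match strings.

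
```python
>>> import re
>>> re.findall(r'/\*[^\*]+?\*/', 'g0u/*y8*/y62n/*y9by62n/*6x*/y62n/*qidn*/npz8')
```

['/*y8*/', '/*6x*/', '/*qidn*/']

No capturing groups, so `findall` returns the 3 full match strings.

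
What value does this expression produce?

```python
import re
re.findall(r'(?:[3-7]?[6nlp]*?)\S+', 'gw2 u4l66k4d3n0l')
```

['gw2', 'u4l66k4d3n0l']

With no groups in the pattern, `findall` gives back each whole match — 2 here.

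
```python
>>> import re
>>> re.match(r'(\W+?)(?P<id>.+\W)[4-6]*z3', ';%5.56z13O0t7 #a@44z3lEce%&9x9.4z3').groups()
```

(';', '%5.56z13O0t7 #a@44z3lEce%&9x9.')

Pattern: one or more of a non-word character (lazy) (captured); then one or more of any character, then a non-word character (captured as 'id'); then zero or more of a character in [4-6], then the literal 'z3'.
Because the quantifier is non-greedy, it stops expanding at the earliest point where the rest of the pattern can succeed.
`match` is anchored at position 0; if the pattern doesn't fit there, it returns None.
The match spans [0:34] → ';%5.56z13O0t7 #a@44z3lEce%&9x9.4z3'.
Captured: group 1 = ';', group 2 = '%5.56z13O0t7 #a@44z3lEce%&9x9.'.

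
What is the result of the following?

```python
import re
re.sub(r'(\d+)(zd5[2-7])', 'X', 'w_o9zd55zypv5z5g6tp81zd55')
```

'w_oXzypv5z5g6tpX'

Pattern: one or more of a digit (captured); then the literal 'zd5', then a character in [2-7] (captured).
Matches: at [3:8] → '9zd55'; at [19:25] → '81zd55'.
`sub` substitutes 'X' at each match site.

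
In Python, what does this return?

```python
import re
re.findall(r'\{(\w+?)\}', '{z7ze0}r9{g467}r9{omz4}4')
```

['z7ze0', 'g467', 'omz4']

With a single group, `findall` returns only what that group captured — 3 items.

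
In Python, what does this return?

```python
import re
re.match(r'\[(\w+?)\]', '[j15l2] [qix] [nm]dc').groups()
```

('j15l2',)

With `match`, the pattern is implicitly anchored at the beginning.
The match spans [0:7] → '[j15l2]'.
Captured: group 1 = 'j15l2'.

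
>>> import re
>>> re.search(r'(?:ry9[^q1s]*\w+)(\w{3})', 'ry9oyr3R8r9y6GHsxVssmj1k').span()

(0, 24)

This matches the literal 'ry9', then zero or more of any character except [q1s], then one or more of a word character (non-capturing group); then exactly 3 of a word character (captured).
The match spans [0:24] → 'ry9oyr3R8r9y6GHsxVssmj1k'.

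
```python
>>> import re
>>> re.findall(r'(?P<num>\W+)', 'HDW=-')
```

['=-']

Pattern: one or more of a non-word character (captured as 'num').
Matches: at [3:5] match '=-', group 1 = '=-'.
With a single group, `findall` returns only what that group captured — 1 item.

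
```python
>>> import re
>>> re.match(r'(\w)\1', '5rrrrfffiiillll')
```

`re.match` only tries the pattern at the start of the string.
Here the pattern fails at index 0, so the call returns None.

None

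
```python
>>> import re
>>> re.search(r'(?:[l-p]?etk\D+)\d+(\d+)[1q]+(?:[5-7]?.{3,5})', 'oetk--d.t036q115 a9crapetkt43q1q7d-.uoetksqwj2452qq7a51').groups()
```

('6',)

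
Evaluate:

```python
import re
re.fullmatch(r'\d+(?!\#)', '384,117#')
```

None

A negative assertion filters positions out without eating any characters.
`fullmatch` succeeds only if the pattern covers the string from start to end.
Here the string isn't matched end-to-end, so the call returns None.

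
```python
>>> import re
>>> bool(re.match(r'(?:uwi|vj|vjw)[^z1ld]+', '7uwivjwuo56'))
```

False

`re.match` won't scan ahead — the pattern has to work from the very first character.
Here the string doesn't start with a match, so the call returns None, and `bool(None)` is False.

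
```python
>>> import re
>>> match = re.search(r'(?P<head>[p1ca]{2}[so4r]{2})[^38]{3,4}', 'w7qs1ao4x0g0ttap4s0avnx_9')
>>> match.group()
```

This matches exactly 2 of one of [p1ca], then exactly 2 of one of [so4r] (captured as 'head'); then 3 to 4 of any character except [38].
`re.search` tries every starting position until one works.
The match spans [4:12] → '1ao4x0g0'.
Captured: group 1 = '1ao4'.

'1ao4x0g0'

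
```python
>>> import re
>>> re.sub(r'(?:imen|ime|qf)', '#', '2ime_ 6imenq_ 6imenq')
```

The regex engine tests alternatives in the order written; an earlier branch that matches wins even if a later one would match more.
Matches: at [1:4] → 'ime'; at [7:11] → 'imen'; at [15:19] → 'imen'.
`sub` substitutes '#' at each match site.

'2#_ 6#q_ 6#q'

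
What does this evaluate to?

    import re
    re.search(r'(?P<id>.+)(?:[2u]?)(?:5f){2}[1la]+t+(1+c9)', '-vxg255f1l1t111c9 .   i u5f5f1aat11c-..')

None

Here the pattern never matches, so the call returns None.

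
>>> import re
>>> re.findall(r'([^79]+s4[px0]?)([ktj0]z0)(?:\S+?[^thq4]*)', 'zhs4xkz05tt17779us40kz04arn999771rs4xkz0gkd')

The `?` after the quantifier makes it lazy — it takes as little as possible before letting the rest of the pattern try.
Multiple groups make `findall` return tuples — one 2-tuple for each match.

[('zhs4x', 'kz0'), ('us40', 'kz0')]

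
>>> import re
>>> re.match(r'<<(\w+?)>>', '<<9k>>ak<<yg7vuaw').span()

(0, 6)

`match` is anchored at position 0; if the pattern doesn't fit there, it returns None.
The match spans [0:6] → '<<9k>>'.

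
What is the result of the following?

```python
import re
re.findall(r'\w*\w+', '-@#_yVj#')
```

['_yVj']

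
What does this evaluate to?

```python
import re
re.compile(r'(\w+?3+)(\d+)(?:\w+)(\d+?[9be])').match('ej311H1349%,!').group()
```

This matches one or more of a word character (lazy), then one or more of the literal '3' (captured); then one or more of a digit (captured); then one or more of a word character (non-capturing group); then one or more of a digit (lazy), then one of [9be] (captured).
`re.match` only tries the pattern at the start of the string.
The match spans [0:10] → 'ej311H1349'.
Captured: group 1 = 'ej3', group 2 = '11', group 3 = '49'.

'ej311H1349'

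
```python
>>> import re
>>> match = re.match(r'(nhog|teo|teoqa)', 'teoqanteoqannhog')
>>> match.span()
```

The regex engine tests alternatives in the order written; an earlier branch that matches wins even if a later one would match more.
`match` is anchored at position 0; if the pattern doesn't fit there, it returns None.
The match spans [0:3] → 'teo'.
Captured: group 1 = 'teo'.

(0, 3)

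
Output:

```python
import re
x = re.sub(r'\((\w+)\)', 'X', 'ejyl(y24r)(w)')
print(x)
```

ejylXX

Matches: at [4:10] → '(y24r)'; at [10:13] → '(w)'.
`sub` substitutes 'X' at each match site.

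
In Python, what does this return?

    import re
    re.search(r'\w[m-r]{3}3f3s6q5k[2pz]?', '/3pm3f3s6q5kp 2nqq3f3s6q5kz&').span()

(14, 27)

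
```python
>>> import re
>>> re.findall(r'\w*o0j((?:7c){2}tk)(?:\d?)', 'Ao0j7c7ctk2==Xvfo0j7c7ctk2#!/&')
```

The pattern matches zero or more of a word character, then the literal 'o0j'; then the literal '7c' repeated 2 times, then the literal 'tk' (captured); then optionally a digit (non-capturing group).
Scanning left to right: at [0:11] match 'Ao0j7c7ctk2', group 1 = '7c7ctk'; at [13:26] match 'Xvfo0j7c7ctk2', group 1 = '7c7ctk'.
One capturing group, so `findall` returns just the captured substring from each match — 2 in all.

['7c7ctk', '7c7ctk']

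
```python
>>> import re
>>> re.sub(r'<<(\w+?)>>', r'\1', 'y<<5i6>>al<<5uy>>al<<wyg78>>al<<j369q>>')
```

Matches: at [1:8] → '<<5i6>>'; at [10:17] → '<<5uy>>'; at [19:28] → '<<wyg78>>'; at [30:39] → '<<j369q>>'.
The replacement refers to a captured group, so each match is rewritten using its own captured text.

'y5i6al5uyalwyg78alj369q'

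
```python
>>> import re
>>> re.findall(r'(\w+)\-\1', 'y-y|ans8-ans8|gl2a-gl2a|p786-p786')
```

['y', 'ans8', 'gl2a', 'p786']

`\1` has to match the exact text group 1 already captured.
With a single group, `findall` returns only what that group captured — 4 items.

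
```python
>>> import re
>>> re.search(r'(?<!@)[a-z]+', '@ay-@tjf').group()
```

'y'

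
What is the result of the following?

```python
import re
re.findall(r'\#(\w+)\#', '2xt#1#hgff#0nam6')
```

With a single group, `findall` returns only what that group captured — 1 item.

['1']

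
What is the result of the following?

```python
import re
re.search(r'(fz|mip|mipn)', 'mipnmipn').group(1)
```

'mip'

Branches in `(...|...)` are attempted left-to-right; the first branch that allows the whole pattern to succeed is taken.
`re.search` scans for the first position where the pattern succeeds.
The match spans [0:3] → 'mip'.
Captured: group 1 = 'mip'.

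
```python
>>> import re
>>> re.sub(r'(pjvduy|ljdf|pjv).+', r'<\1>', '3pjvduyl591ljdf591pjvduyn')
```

`|` is ordered: at each position the engine commits to the first alternative that works.
`\1` in the replacement pulls in group 1's text for each match.

'3<pjvduy>'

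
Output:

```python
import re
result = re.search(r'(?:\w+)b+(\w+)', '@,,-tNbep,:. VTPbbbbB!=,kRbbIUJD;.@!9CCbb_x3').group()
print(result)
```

The pattern matches one or more of a word character (non-capturing group); then one or more of a literal 'b'; then one or more of a word character (captured).
`re.search` tries every starting position until one works.
The match spans [4:9] → 'tNbep'.
Captured: group 1 = 'ep'.

tNbep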